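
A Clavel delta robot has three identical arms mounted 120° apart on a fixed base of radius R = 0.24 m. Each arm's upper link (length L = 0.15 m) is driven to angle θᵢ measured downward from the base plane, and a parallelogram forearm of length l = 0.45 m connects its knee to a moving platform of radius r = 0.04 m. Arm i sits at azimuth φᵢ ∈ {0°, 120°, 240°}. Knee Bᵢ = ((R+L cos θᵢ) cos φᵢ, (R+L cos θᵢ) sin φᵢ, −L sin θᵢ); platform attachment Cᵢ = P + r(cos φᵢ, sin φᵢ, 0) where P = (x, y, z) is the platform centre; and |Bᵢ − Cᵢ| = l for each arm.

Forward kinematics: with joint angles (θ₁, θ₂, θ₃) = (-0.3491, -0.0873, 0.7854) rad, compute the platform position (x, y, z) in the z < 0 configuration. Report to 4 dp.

arm 1 at φ=0.0°: (R−r)+L cos θ1 = 0.3410;  O1 = (0.3410, 0.0000, 0.0513)
O2 = (0.3494·cos120.0°, 0.3494·sin120.0°, 0.0131) = (-0.1747, 0.3026, 0.0131)
O3 = (0.3061·cos240.0°, 0.3061·sin240.0°, -0.1061) = (-0.1530, -0.2651, -0.1061)
|O₂|²−|O₁|² = 0.0034;  |O₃|²−|O₁|² = -0.0140
[-1.0313 0.6052 -0.0765]·P = 0.0034;  [-0.9880 -0.5301 -0.3147]·P = -0.0140
Cramer: x(z) = 0.0058-0.2018z;  y(z) = 0.0155-0.2176z
quadratic in z: (1.0881)z²+(0.0259)z+(-0.0873)=0, √Δ=0.6170 → z ∈ {-0.2954, 0.2716}; z = -0.2954 (taking z<0)
x = 0.0654, y = 0.0798

(0.0654, 0.0798, -0.2954)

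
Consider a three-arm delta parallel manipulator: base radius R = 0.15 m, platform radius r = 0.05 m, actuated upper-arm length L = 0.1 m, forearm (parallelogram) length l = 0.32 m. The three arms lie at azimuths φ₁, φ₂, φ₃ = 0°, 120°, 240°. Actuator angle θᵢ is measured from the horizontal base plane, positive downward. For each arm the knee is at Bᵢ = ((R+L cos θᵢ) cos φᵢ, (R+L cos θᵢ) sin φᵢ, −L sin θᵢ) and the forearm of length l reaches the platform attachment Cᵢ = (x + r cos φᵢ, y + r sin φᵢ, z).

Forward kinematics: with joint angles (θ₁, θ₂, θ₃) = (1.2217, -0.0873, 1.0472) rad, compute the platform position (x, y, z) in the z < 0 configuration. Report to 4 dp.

arm 1 at φ=0.0°: (R−r)+L cos θ1 = 0.1342;  centre 1 = (0.1342, 0.0000, -0.0940)
arm 2 at φ=120.0°: (R−r)+L cos θ2 = 0.1996;  centre 2 = (-0.0998, 0.1729, 0.0087)
φ3=240.0°: virtual centre (-0.0750, -0.1299, -0.0866), radius l
|centre ₂|²−|centre ₁|² = 0.0131;  |centre ₃|²−|centre ₁|² = 0.0032
plane₁₂: -0.4680x+0.3458y+0.2054z = 0.0131
Cramer: x(z) = -0.0169+0.2195z;  y(z) = 0.0150-0.2968z
into |P−centre ₁|² = l²: 1.1363z² + 0.1127z + -0.0705 = 0;  Δ = 0.3332;  z = -0.3036 or 0.2044 → z<0 root = -0.3036
x = -0.0835, y = 0.1051

(-0.0835, 0.1051, -0.3036)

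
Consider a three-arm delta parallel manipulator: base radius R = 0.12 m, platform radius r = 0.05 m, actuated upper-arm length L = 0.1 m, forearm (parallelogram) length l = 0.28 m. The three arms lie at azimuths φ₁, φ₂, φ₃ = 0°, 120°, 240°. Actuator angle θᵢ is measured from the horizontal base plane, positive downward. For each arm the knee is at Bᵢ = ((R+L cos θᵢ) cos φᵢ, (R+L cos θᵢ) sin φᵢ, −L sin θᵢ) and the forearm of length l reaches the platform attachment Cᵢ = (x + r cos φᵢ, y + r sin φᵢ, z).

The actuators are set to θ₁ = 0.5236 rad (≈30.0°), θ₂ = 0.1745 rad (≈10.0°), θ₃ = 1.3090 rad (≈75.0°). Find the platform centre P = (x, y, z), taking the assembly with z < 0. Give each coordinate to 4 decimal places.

φ1=0.0°: virtual centre (0.1566, 0.0000, -0.0500), radius l
φ2=120.0°: virtual centre (-0.0842, 0.1459, -0.0174), radius l
φ3=240.0°: virtual centre (-0.0479, -0.0830, -0.0966), radius l
eliminate P² terms by subtracting sphere 1 from 2 and 3
linear system: -0.4817x+0.2918y = 0.0017−0.0653z; -0.4091x+-0.1661y = -0.0085−-0.0932z
det = 0.1994;  x = 0.0111+-0.0820z,  y = 0.0240+-0.3591z
into |P−centre ₁|² = l²: 1.1357z² + 0.1067z + -0.0541 = 0;  Δ = 0.2573;  z = -0.2703 or 0.1764 → z<0 root = -0.2703
x = 0.0332, y = 0.1210

(0.0332, 0.1210, -0.2703)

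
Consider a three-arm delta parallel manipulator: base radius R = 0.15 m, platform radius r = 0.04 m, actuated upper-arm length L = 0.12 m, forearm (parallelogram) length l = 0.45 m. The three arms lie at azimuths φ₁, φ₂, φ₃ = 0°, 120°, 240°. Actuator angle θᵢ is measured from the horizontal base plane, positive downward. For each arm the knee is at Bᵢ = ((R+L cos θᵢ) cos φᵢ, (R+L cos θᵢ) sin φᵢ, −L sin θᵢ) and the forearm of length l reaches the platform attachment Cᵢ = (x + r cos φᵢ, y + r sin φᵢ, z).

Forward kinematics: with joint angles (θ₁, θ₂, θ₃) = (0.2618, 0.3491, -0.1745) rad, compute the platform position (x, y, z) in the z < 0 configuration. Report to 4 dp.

φ1=0.0°: virtual centre (0.2259, 0.0000, -0.0311), radius l
S2 = (0.2228·cos120.0°, 0.2228·sin120.0°, -0.0410) = (-0.1114, 0.1929, -0.0410)
φ3=240.0°: virtual centre (-0.1141, -0.1976, 0.0208), radius l
|S₂|²−|S₁|² = -0.0007;  |S₃|²−|S₁|² = 0.0005
[-0.6746 0.3858 -0.0200]·P = -0.0007;  [-0.6800 -0.3952 0.1038]·P = 0.0005
Cramer: x(z) = 0.0002+0.0608z;  y(z) = -0.0015+0.1580z
sphere 1 gives Az²+Bz+C=0 with A=1.0287, B=0.0342, C=-0.1506;  B²−4AC=0.6207;  roots -0.3996, 0.3663;  negative root z = -0.3996
x = -0.0241, y = -0.0647

(-0.0241, -0.0647, -0.3996)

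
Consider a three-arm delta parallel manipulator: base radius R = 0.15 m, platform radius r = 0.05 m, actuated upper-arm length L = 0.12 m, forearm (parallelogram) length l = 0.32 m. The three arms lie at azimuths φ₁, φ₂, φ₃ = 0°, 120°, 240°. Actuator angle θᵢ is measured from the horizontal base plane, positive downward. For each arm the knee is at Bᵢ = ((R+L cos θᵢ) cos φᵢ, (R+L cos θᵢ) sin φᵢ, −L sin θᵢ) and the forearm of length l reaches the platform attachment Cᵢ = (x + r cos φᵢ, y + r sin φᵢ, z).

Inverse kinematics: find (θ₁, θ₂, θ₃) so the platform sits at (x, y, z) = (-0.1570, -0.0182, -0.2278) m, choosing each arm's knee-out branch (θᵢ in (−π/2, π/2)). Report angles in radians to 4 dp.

θ₁ = 1.2217, θ₂ = -0.0873, θ₃ = -0.3488

rotate P by −φ1: (-0.1570, -0.0182, -0.2278)
  A=0.2570, B=-0.2278, C=(l²−L²−A²−y'²−z²)/(2L)=-0.1261
  γ=atan2(-0.2278,0.2570)=-0.7252;  ψ=arccos(-0.3673)=1.9469;  θ1=γ+ψ≈1.2217
φ2=120.0° → target in arm frame (0.0627, 0.1451)
  A cos θ + B sin θ = C:  0.0373·cos θ + -0.2278·sin θ = 0.0570
  γ=atan2(-0.2278,0.0373)=-1.4087;  ψ=arccos(0.2468)=1.3214;  θ2=γ+ψ≈-0.0873
φ3=240.0° → target in arm frame (0.0943, -0.1269)
  e−x'=0.0057;  (l²−L²−(e−x')²−y'²−z²)/2L = 0.0832
  √(A²+B²)=0.2279;  θ3 = -1.5456+1.1968 ≈ -0.3488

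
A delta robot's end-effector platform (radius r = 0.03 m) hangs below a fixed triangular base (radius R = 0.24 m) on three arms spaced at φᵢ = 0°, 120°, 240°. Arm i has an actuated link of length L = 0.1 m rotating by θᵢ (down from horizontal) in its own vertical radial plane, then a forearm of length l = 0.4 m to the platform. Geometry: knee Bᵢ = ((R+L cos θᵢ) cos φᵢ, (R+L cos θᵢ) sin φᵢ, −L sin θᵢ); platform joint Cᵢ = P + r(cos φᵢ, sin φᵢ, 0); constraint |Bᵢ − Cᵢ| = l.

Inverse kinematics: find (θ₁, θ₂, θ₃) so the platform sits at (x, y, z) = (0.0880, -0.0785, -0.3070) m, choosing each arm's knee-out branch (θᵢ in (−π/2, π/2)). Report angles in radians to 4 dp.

θ₁ = -0.1748, θ₂ = 1.3963, θ₃ = 0.4357

φ1=0.0° → target in arm frame (0.0880, -0.0785)
  A cos θ + B sin θ = C:  0.1220·cos θ + -0.3070·sin θ = 0.1735
  θ1 = atan2(B,A) + arccos(C/0.3304) = -0.1748
rotate P by −φ2: (-0.1120, -0.0370, -0.3070)
  e−x'=0.3220;  (l²−L²−(e−x')²−y'²−z²)/2L = -0.2464
  θ2 = atan2(B,A) + arccos(C/0.4449) = 1.3963
arm 3 (φ=240.0°): x'=0.0240, y'=0.1155
  A=0.1860, B=-0.3070, C=(l²−L²−A²−y'²−z²)/(2L)=0.0391
  γ=atan2(-0.3070,0.1860)=-1.0260;  ψ=arccos(0.1089)=1.4617;  θ3=γ+ψ≈0.4357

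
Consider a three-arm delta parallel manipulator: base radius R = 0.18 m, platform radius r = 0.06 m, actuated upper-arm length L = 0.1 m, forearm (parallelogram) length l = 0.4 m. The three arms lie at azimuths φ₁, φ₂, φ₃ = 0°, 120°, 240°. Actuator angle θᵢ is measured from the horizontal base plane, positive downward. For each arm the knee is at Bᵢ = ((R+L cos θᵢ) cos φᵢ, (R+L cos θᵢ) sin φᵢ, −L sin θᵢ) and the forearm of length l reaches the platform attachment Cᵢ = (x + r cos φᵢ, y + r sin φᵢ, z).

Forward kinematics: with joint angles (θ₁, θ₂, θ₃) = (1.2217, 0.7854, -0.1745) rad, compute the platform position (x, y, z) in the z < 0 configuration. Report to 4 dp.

φ1=0.0°: virtual centre (0.1542, 0.0000, -0.0940), radius l
φ2=120.0°: virtual centre (-0.0954, 0.1652, -0.0707), radius l
φ3=240.0°: virtual centre (-0.1092, -0.1892, 0.0174), radius l
|S₂|²−|S₁|² = 0.0088;  |S₃|²−|S₁|² = 0.0154
linear system: -0.4991x+0.3303y = 0.0088−0.0465z; -0.5269x+-0.3784y = 0.0154−0.2227z
det = 0.3629;  x = -0.0232+0.2512z,  y = -0.0085+0.2387z
sphere 1 gives Az²+Bz+C=0 with A=1.1201, B=0.0948, C=-0.1196;  B²−4AC=0.5450;  roots -0.3719, 0.2872;  negative root z = -0.3719
x = -0.1166, y = -0.0973

(-0.1166, -0.0973, -0.3719)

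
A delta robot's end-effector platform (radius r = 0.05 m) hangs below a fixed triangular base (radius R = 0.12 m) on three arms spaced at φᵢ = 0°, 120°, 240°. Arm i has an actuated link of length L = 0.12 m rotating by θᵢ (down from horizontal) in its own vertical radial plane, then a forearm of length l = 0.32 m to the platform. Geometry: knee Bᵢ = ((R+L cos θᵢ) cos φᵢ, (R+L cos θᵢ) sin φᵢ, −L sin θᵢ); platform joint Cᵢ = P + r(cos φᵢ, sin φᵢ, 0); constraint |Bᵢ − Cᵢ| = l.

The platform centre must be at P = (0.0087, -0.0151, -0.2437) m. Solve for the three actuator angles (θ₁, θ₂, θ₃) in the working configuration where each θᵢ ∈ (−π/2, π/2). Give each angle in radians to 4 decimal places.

θ₁ = -0.1742, θ₂ = 0.0003, θ₃ = -0.1744

arm 1 (φ=0.0°): x'=0.0087, y'=-0.0151
  A cos θ + B sin θ = C:  0.0613·cos θ + -0.2437·sin θ = 0.1026
  γ=atan2(-0.2437,0.0613)=-1.3244;  ψ=arccos(0.4083)=1.1502;  θ1=γ+ψ≈-0.1742
φ2=120.0° → target in arm frame (-0.0174, 0.0000)
  e−x'=0.0874;  (l²−L²−(e−x')²−y'²−z²)/2L = 0.0874
  γ=atan2(-0.2437,0.0874)=-1.2263;  ψ=arccos(0.3374)=1.2266;  θ2=γ+ψ≈0.0003
arm 3 (φ=240.0°): x'=0.0087, y'=0.0151
  A=0.0613, B=-0.2437, C=(l²−L²−A²−y'²−z²)/(2L)=0.1026
  γ=atan2(-0.2437,0.0613)=-1.3245;  ψ=arccos(0.4084)=1.1501;  θ3=γ+ψ≈-0.1744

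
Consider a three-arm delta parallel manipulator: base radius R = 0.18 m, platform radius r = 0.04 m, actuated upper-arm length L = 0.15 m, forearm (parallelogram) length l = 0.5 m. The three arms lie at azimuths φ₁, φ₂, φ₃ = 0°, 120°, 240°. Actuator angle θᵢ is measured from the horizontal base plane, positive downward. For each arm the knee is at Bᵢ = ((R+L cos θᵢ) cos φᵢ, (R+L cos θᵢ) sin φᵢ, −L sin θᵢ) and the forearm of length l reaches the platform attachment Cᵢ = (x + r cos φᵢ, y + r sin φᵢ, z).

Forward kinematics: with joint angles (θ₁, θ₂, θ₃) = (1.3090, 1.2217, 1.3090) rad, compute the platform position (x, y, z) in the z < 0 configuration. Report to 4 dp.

arm 1 at φ=0.0°: ρ1 = 0.1788;  centre 1 = (0.1788, 0.0000, -0.1449)
φ2=120.0°: virtual centre (-0.0957, 0.1657, -0.1410), radius l
arm 3 at φ=240.0°: ρ3 = 0.1788;  centre 3 = (-0.0894, -0.1549, -0.1449)
subtract pairs → two planes through P
plane₁₂: -0.5490x+0.3314y+0.0079z = 0.0035
Cramer: x(z) = -0.0031+0.0070z;  y(z) = 0.0054-0.0121z
sphere 1 gives Az²+Bz+C=0 with A=1.0002, B=0.2871, C=-0.1959;  B²−4AC=0.8661;  roots -0.6087, 0.3217;  negative root z = -0.6087
x = -0.0074, y = 0.0128

(-0.0074, 0.0128, -0.6087)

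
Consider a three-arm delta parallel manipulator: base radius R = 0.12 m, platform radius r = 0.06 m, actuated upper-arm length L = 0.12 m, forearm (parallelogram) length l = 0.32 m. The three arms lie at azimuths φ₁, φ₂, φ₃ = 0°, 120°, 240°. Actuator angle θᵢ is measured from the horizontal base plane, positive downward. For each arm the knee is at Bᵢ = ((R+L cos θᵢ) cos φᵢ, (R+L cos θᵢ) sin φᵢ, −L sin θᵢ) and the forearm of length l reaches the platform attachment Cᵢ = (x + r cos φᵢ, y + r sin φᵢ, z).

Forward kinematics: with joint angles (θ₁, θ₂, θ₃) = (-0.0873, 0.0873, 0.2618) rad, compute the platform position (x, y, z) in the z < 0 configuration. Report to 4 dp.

arm 1 at φ=0.0°: ρ1 = 0.1795;  O1 = (0.1795, 0.0000, 0.0105)
φ2=120.0°: virtual centre (-0.0898, 0.1555, -0.0105), radius l
arm 3 at φ=240.0°: ρ3 = 0.1759;  O3 = (-0.0880, -0.1523, -0.0311)
subtract pairs → two planes through P
linear system: -0.5386x+0.3110y = 0.0000−-0.0419z; -0.5350x+-0.3047y = -0.0004−-0.0830z
det = 0.3305;  x = 0.0004+-0.1167z,  y = 0.0007+-0.0676z
into |P−O₁|² = l²: 1.0182z² + 0.0208z + -0.0702 = 0;  Δ = 0.2863;  z = -0.2730 or 0.2526 → z<0 root = -0.2730
x = 0.0323, y = 0.0192

(0.0323, 0.0192, -0.2730)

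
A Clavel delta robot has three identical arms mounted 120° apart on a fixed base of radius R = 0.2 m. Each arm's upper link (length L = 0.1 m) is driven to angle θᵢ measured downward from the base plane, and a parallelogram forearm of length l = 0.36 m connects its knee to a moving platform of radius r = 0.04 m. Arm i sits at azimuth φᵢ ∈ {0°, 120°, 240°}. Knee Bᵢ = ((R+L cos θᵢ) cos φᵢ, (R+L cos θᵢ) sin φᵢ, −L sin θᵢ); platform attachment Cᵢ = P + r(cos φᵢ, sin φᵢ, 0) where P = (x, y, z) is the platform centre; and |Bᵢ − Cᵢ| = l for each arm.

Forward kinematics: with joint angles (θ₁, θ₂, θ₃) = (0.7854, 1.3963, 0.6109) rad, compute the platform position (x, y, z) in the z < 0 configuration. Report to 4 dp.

(0.0236, -0.0709, -0.3565)

arm 1 at φ=0.0°: e+L cos θ1 = 0.2307;  centre 1 = (0.2307, 0.0000, -0.0707)
arm 2 at φ=120.0°: e+L cos θ2 = 0.1774;  centre 2 = (-0.0887, 0.1536, -0.0985)
centre 3 = (0.2419·cos240.0°, 0.2419·sin240.0°, -0.0574) = (-0.1210, -0.2095, -0.0574)
subtract pairs → two planes through P
linear system: -0.6388x+0.3072y = -0.0171−-0.0555z; -0.7033x+-0.4190y = 0.0036−0.0267z
Cramer: x(z) = 0.0125-0.0312z;  y(z) = -0.0296+0.1160z
into |P−centre ₁|² = l²: 1.0144z² + 0.1482z + -0.0761 = 0;  Δ = 0.3308;  z = -0.3565 or 0.2105 → z<0 root = -0.3565
x = 0.0236, y = -0.0709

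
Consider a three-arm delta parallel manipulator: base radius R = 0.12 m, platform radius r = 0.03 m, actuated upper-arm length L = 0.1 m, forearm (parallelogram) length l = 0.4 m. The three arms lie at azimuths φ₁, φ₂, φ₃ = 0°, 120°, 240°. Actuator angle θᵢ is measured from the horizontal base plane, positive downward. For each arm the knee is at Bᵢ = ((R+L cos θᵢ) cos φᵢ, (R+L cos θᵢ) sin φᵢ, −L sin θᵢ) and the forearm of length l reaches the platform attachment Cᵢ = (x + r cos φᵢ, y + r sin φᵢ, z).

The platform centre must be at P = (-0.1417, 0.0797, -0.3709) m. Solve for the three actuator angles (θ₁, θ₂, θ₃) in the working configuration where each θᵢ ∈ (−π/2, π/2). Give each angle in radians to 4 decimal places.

θ₁ = 1.1339, θ₂ = -0.1748, θ₃ = 0.5229

rotate P by −φ1: (-0.1417, 0.0797, -0.3709)
  A=0.2317, B=-0.3709, C=(l²−L²−A²−y'²−z²)/(2L)=-0.2380
  γ=atan2(-0.3709,0.2317)=-1.0124;  ψ=arccos(-0.5443)=2.1463;  θ1=γ+ψ≈1.1339
rotate P by −φ2: (0.1399, 0.0829, -0.3709)
  A cos θ + B sin θ = C:  -0.0499·cos θ + -0.3709·sin θ = 0.0154
  √(A²+B²)=0.3742;  θ2 = -1.7045+1.5296 ≈ -0.1748
rotate P by −φ3: (0.0018, -0.1626, -0.3709)
  A=0.0882, B=-0.3709, C=(l²−L²−A²−y'²−z²)/(2L)=-0.1088
  γ=atan2(-0.3709,0.0882)=-1.3374;  ψ=arccos(-0.2855)=1.8603;  θ3=γ+ψ≈0.5229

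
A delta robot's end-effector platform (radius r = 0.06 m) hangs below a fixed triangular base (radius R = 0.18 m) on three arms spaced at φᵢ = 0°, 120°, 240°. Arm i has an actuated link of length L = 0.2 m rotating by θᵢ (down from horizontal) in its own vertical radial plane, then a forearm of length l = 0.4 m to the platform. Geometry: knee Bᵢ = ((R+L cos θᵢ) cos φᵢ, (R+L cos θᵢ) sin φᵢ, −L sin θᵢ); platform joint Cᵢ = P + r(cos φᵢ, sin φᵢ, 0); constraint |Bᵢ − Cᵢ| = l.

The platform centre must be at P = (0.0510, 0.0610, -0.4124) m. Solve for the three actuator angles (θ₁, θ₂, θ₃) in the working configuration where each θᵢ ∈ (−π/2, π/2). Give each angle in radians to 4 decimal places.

arm 1 (φ=0.0°): x'=0.0510, y'=0.0610
  A=0.0690, B=-0.4124, C=(l²−L²−A²−y'²−z²)/(2L)=-0.1464
  γ=atan2(-0.4124,0.0690)=-1.4050;  ψ=arccos(-0.3501)=1.9285;  θ1=γ+ψ≈0.5235
arm 2 (φ=120.0°): x'=0.0273, y'=-0.0747
  e−x'=0.0927;  (l²−L²−(e−x')²−y'²−z²)/2L = -0.1606
  √(A²+B²)=0.4227;  θ2 = -1.3498+1.9605 ≈ 0.6108
rotate P by −φ3: (-0.0783, 0.0137, -0.4124)
  e−x'=0.1983;  (l²−L²−(e−x')²−y'²−z²)/2L = -0.2240
  γ=atan2(-0.4124,0.1983)=-1.1225;  ψ=arccos(-0.4895)=2.0823;  θ3=γ+ψ≈0.9597

θ₁ = 0.5235, θ₂ = 0.6108, θ₃ = 0.9597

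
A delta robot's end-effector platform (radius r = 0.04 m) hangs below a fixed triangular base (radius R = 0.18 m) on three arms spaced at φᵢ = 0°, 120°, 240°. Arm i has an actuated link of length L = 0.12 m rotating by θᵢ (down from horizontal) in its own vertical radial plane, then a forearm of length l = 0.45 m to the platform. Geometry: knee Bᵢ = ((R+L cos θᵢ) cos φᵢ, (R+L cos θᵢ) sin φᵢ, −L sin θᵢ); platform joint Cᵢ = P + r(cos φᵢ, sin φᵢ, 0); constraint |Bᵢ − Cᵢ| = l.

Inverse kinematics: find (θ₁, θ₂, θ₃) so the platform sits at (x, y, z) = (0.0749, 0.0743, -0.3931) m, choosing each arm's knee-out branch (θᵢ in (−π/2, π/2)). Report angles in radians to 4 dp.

arm 1 (φ=0.0°): x'=0.0749, y'=0.0743
  A cos θ + B sin θ = C:  0.0651·cos θ + -0.3931·sin θ = 0.0992
  √(A²+B²)=0.3985;  θ1 = -1.4067+1.3191 ≈ -0.0876
arm 2 (φ=120.0°): x'=0.0269, y'=-0.1020
  A cos θ + B sin θ = C:  0.1131·cos θ + -0.3931·sin θ = 0.0432
  θ2 = atan2(B,A) + arccos(C/0.4090) = 0.1743
φ3=240.0° → target in arm frame (-0.1018, 0.0277)
  A cos θ + B sin θ = C:  0.2418·cos θ + -0.3931·sin θ = -0.1069
  θ3 = atan2(B,A) + arccos(C/0.4615) = 0.7852

θ₁ = -0.0876, θ₂ = 0.1743, θ₃ = 0.7852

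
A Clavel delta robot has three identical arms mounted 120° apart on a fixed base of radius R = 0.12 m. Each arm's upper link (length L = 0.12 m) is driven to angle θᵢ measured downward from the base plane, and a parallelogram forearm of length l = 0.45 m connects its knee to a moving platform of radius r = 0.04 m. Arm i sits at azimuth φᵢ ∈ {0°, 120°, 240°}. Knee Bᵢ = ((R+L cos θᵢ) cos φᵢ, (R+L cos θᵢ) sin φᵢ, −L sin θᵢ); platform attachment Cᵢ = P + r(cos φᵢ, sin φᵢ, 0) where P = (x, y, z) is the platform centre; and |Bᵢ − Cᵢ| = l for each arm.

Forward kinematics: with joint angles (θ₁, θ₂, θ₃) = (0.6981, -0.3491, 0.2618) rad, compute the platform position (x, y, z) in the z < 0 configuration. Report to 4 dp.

(-0.1293, 0.0856, -0.4003)

φ1=0.0°: virtual centre (0.1719, 0.0000, -0.0771), radius l
φ2=120.0°: virtual centre (-0.0964, 0.1669, 0.0410), radius l
φ3=240.0°: virtual centre (-0.0980, -0.1697, -0.0311), radius l
|centre ₂|²−|centre ₁|² = 0.0033;  |centre ₃|²−|centre ₁|² = 0.0038
linear system: -0.5366x+0.3339y = 0.0033−0.2364z; -0.5398x+-0.3393y = 0.0038−0.0921z
det = 0.3623;  x = -0.0067+0.3063z,  y = -0.0007+-0.2156z
sphere 1 gives Az²+Bz+C=0 with A=1.1403, B=0.0452, C=-0.1647;  B²−4AC=0.7531;  roots -0.4003, 0.3607;  negative root z = -0.4003
x = -0.1293, y = 0.0856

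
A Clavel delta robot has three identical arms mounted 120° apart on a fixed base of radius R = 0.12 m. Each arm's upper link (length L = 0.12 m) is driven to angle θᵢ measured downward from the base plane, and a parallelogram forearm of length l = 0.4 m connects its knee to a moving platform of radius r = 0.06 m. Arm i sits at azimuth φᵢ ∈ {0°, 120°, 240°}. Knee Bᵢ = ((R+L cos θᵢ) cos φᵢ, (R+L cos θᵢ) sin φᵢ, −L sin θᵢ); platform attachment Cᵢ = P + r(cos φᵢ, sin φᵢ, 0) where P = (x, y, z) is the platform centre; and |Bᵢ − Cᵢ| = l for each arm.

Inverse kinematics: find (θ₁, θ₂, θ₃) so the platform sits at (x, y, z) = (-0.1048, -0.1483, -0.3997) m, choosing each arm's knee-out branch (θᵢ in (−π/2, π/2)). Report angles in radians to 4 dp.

arm 1 (φ=0.0°): x'=-0.1048, y'=-0.1483
  A cos θ + B sin θ = C:  0.1648·cos θ + -0.3997·sin θ = -0.2638
  θ1 = atan2(B,A) + arccos(C/0.4323) = 1.0473
rotate P by −φ2: (-0.0760, 0.1649, -0.3997)
  A=0.1360, B=-0.3997, C=(l²−L²−A²−y'²−z²)/(2L)=-0.2494
  √(A²+B²)=0.4222;  θ2 = -1.2428+2.2028 ≈ 0.9600
φ3=240.0° → target in arm frame (0.1808, -0.0166)
  A=-0.1208, B=-0.3997, C=(l²−L²−A²−y'²−z²)/(2L)=-0.1210
  γ=atan2(-0.3997,-0.1208)=-1.8644;  ψ=arccos(-0.2897)=1.8647;  θ3=γ+ψ≈0.0004

θ₁ = 1.0473, θ₂ = 0.9600, θ₃ = 0.0004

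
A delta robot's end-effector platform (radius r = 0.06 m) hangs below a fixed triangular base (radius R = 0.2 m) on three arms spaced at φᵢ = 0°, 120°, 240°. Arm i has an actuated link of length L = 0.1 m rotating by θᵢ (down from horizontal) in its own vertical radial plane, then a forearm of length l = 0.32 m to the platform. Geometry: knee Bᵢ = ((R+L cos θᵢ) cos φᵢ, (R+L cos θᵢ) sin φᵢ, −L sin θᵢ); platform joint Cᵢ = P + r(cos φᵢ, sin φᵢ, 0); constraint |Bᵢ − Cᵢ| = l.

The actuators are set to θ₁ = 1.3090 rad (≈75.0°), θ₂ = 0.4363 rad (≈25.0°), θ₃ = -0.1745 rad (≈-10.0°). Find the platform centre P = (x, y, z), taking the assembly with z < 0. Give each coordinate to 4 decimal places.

φ1=0.0°: virtual centre (0.1659, 0.0000, -0.0966), radius l
φ2=120.0°: virtual centre (-0.1153, 0.1997, -0.0423), radius l
φ3=240.0°: virtual centre (-0.1192, -0.2065, 0.0174), radius l
|centre ₂|²−|centre ₁|² = 0.0181;  |centre ₃|²−|centre ₁|² = 0.0203
linear system: -0.5624x+0.3995y = 0.0181−0.1087z; -0.5702x+-0.4131y = 0.0203−0.2279z
det = 0.4601;  x = -0.0339+0.2954z,  y = -0.0024+0.1439z
sphere 1 gives Az²+Bz+C=0 with A=1.1080, B=0.0744, C=-0.0531;  B²−4AC=0.2411;  roots -0.2552, 0.1880;  negative root z = -0.2552
x = -0.1093, y = -0.0391

(-0.1093, -0.0391, -0.2552)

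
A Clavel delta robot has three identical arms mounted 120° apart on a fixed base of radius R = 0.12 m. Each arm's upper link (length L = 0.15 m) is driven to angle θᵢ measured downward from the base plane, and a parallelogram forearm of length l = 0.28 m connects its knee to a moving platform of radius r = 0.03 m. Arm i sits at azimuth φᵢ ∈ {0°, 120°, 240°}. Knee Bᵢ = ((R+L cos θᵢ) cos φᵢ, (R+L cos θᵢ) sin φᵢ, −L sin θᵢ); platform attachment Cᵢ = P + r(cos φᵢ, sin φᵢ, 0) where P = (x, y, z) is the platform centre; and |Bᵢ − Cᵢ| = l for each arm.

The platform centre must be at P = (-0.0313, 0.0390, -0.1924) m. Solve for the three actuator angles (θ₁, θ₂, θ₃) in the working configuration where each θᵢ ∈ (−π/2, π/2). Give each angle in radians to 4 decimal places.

θ₁ = 0.5237, θ₂ = -0.0876, θ₃ = 0.4361

rotate P by −φ1: (-0.0313, 0.0390, -0.1924)
  A cos θ + B sin θ = C:  0.1213·cos θ + -0.1924·sin θ = 0.0088
  √(A²+B²)=0.2274;  θ1 = -1.0083+1.5320 ≈ 0.5237
φ2=120.0° → target in arm frame (0.0494, 0.0076)
  A=0.0406, B=-0.1924, C=(l²−L²−A²−y'²−z²)/(2L)=0.0573
  γ=atan2(-0.1924,0.0406)=-1.3630;  ψ=arccos(0.2912)=1.2753;  θ2=γ+ψ≈-0.0876
arm 3 (φ=240.0°): x'=-0.0181, y'=-0.0466
  e−x'=0.1081;  (l²−L²−(e−x')²−y'²−z²)/2L = 0.0167
  √(A²+B²)=0.2207;  θ3 = -1.0588+1.4949 ≈ 0.4361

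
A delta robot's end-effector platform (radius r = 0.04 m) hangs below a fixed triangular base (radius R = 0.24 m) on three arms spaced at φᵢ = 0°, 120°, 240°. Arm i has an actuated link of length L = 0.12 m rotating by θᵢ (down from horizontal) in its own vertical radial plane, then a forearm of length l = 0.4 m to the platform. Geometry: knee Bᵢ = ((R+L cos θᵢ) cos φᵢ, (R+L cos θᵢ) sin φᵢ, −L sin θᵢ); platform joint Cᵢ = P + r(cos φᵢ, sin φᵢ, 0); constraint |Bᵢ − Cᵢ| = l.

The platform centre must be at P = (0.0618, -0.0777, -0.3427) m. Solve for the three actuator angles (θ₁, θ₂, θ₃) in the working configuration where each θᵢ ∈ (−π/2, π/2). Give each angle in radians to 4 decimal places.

θ₁ = 0.3493, θ₂ = 1.3096, θ₃ = 0.5239

rotate P by −φ1: (0.0618, -0.0777, -0.3427)
  A=0.1382, B=-0.3427, C=(l²−L²−A²−y'²−z²)/(2L)=0.0126
  γ=atan2(-0.3427,0.1382)=-1.1875;  ψ=arccos(0.0341)=1.5367;  θ1=γ+ψ≈0.3493
rotate P by −φ2: (-0.0982, -0.0147, -0.3427)
  e−x'=0.2982;  (l²−L²−(e−x')²−y'²−z²)/2L = -0.2541
  θ2 = atan2(B,A) + arccos(C/0.4543) = 1.3096
rotate P by −φ3: (0.0364, 0.0924, -0.3427)
  e−x'=0.1636;  (l²−L²−(e−x')²−y'²−z²)/2L = -0.0298
  √(A²+B²)=0.3798;  θ3 = -1.1254+1.6493 ≈ 0.5239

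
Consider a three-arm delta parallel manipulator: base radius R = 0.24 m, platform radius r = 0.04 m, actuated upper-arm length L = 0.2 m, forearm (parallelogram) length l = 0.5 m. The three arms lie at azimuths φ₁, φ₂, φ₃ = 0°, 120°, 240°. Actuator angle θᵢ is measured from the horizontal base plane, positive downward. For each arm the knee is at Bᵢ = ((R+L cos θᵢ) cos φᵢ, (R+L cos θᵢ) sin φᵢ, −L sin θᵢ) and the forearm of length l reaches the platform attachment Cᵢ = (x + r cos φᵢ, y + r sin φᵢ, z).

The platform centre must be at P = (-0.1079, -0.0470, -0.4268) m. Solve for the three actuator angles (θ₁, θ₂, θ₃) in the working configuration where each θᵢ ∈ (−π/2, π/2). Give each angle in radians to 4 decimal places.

θ₁ = 0.9598, θ₂ = 0.5238, θ₃ = 0.1745

rotate P by −φ1: (-0.1079, -0.0470, -0.4268)
  A cos θ + B sin θ = C:  0.3079·cos θ + -0.4268·sin θ = -0.1729
  √(A²+B²)=0.5263;  θ1 = -0.9458+1.9056 ≈ 0.9598
φ2=120.0° → target in arm frame (0.0132, 0.1169)
  e−x'=0.1868;  (l²−L²−(e−x')²−y'²−z²)/2L = -0.0518
  θ2 = atan2(B,A) + arccos(C/0.4659) = 0.5238
φ3=240.0° → target in arm frame (0.0947, -0.0699)
  A=0.1053, B=-0.4268, C=(l²−L²−A²−y'²−z²)/(2L)=0.0296
  θ3 = atan2(B,A) + arccos(C/0.4396) = 0.1745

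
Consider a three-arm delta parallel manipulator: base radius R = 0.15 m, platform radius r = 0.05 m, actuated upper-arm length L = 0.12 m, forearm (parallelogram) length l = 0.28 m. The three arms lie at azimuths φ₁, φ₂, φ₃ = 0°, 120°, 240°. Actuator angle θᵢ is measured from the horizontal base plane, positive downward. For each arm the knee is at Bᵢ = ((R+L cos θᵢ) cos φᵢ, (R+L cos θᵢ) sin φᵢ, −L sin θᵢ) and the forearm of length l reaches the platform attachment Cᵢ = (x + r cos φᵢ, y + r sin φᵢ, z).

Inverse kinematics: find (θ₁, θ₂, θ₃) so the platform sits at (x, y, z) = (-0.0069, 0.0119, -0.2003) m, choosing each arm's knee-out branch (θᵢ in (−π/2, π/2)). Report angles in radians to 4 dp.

θ₁ = 0.2623, θ₂ = 0.0870, θ₃ = 0.2620

arm 1 (φ=0.0°): x'=-0.0069, y'=0.0119
  e−x'=0.1069;  (l²−L²−(e−x')²−y'²−z²)/2L = 0.0513
  γ=atan2(-0.2003,0.1069)=-1.0806;  ψ=arccos(0.2259)=1.3429;  θ1=γ+ψ≈0.2623
φ2=120.0° → target in arm frame (0.0138, 0.0000)
  e−x'=0.0862;  (l²−L²−(e−x')²−y'²−z²)/2L = 0.0685
  √(A²+B²)=0.2181;  θ2 = -1.1642+1.2512 ≈ 0.0870
φ3=240.0° → target in arm frame (-0.0069, -0.0119)
  A cos θ + B sin θ = C:  0.1069·cos θ + -0.2003·sin θ = 0.0513
  √(A²+B²)=0.2270;  θ3 = -1.0807+1.3427 ≈ 0.2620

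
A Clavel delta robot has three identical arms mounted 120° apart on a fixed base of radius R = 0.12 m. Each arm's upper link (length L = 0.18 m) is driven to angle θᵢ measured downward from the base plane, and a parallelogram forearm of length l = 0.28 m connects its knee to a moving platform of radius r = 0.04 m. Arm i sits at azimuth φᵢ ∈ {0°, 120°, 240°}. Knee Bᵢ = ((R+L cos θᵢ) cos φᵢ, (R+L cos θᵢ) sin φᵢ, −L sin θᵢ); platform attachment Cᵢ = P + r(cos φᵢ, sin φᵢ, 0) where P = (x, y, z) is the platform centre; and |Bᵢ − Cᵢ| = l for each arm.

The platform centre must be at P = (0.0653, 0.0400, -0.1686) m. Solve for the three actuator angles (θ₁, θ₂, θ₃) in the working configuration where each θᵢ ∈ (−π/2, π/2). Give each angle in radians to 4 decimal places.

θ₁ = -0.1746, θ₂ = 0.3491, θ₃ = 0.7858

rotate P by −φ1: (0.0653, 0.0400, -0.1686)
  A=0.0147, B=-0.1686, C=(l²−L²−A²−y'²−z²)/(2L)=0.0438
  θ1 = atan2(B,A) + arccos(C/0.1692) = -0.1746
rotate P by −φ2: (0.0020, -0.0766, -0.1686)
  A=0.0780, B=-0.1686, C=(l²−L²−A²−y'²−z²)/(2L)=0.0156
  θ2 = atan2(B,A) + arccos(C/0.1858) = 0.3491
rotate P by −φ3: (-0.0673, 0.0366, -0.1686)
  A=0.1473, B=-0.1686, C=(l²−L²−A²−y'²−z²)/(2L)=-0.0152
  θ3 = atan2(B,A) + arccos(C/0.2239) = 0.7858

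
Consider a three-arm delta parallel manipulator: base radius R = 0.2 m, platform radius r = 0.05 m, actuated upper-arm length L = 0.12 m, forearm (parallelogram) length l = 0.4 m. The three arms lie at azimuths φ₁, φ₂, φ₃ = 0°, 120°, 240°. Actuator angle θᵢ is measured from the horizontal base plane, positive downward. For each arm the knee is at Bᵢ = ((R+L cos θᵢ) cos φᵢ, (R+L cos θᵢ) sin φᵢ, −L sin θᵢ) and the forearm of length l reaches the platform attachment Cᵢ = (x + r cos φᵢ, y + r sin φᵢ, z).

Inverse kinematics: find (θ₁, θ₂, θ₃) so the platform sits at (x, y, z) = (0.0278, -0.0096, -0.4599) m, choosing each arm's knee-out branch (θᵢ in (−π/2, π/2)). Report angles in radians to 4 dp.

rotate P by −φ1: (0.0278, -0.0096, -0.4599)
  A=0.1222, B=-0.4599, C=(l²−L²−A²−y'²−z²)/(2L)=-0.3372
  θ1 = atan2(B,A) + arccos(C/0.4759) = 1.0473
arm 2 (φ=120.0°): x'=-0.0222, y'=-0.0193
  A=0.1722, B=-0.4599, C=(l²−L²−A²−y'²−z²)/(2L)=-0.3997
  √(A²+B²)=0.4911;  θ2 = -1.2125+2.5218 ≈ 1.3093
rotate P by −φ3: (-0.0056, 0.0289, -0.4599)
  e−x'=0.1556;  (l²−L²−(e−x')²−y'²−z²)/2L = -0.3790
  θ3 = atan2(B,A) + arccos(C/0.4855) = 1.2217

θ₁ = 1.0473, θ₂ = 1.3093, θ₃ = 1.2217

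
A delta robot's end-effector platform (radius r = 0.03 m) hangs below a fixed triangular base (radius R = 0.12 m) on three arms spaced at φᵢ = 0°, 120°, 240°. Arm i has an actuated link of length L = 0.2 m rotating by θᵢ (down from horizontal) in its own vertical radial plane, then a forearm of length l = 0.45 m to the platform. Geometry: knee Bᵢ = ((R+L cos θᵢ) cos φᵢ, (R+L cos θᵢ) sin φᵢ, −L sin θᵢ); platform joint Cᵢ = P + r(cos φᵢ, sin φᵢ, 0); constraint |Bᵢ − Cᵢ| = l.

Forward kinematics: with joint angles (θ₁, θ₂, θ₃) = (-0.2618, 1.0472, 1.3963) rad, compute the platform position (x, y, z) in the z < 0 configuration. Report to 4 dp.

(0.2929, 0.0905, -0.3889)

arm 1 at φ=0.0°: ρ1 = 0.2832;  centre 1 = (0.2832, 0.0000, 0.0518)
centre 2 = (0.1900·cos120.0°, 0.1900·sin120.0°, -0.1732) = (-0.0950, 0.1645, -0.1732)
centre 3 = (0.1247·cos240.0°, 0.1247·sin240.0°, -0.1970) = (-0.0624, -0.1080, -0.1970)
subtract pairs → two planes through P
plane₁₂: -0.7564x+0.3291y+-0.4499z = -0.0168
Cramer: x(z) = 0.0333-0.6676z;  y(z) = 0.0255-0.1671z
quadratic in z: (1.4736)z²+(0.2216)z+(-0.1367)=0, √Δ=0.9246 → z ∈ {-0.3889, 0.2386}; z = -0.3889 (taking z<0)
x = 0.2929, y = 0.0905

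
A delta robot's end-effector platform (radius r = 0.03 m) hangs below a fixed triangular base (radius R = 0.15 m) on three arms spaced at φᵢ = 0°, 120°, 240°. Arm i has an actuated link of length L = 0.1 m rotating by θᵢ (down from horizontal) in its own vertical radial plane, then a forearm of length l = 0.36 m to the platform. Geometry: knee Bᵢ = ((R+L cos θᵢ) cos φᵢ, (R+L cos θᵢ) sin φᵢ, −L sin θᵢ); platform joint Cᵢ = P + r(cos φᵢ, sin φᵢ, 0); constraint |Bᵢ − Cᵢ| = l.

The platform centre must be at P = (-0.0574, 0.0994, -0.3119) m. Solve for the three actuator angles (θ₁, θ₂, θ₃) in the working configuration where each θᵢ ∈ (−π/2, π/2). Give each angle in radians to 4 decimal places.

arm 1 (φ=0.0°): x'=-0.0574, y'=0.0994
  A=0.1774, B=-0.3119, C=(l²−L²−A²−y'²−z²)/(2L)=-0.0952
  √(A²+B²)=0.3588;  θ1 = -1.0537+1.8392 ≈ 0.7856
φ2=120.0° → target in arm frame (0.1148, 0.0000)
  A=0.0052, B=-0.3119, C=(l²−L²−A²−y'²−z²)/(2L)=0.1115
  θ2 = atan2(B,A) + arccos(C/0.3119) = -0.3486
φ3=240.0° → target in arm frame (-0.0574, -0.0994)
  A cos θ + B sin θ = C:  0.1774·cos θ + -0.3119·sin θ = -0.0951
  γ=atan2(-0.3119,0.1774)=-1.0537;  ψ=arccos(-0.2652)=1.8392;  θ3=γ+ψ≈0.7855

θ₁ = 0.7856, θ₂ = -0.3486, θ₃ = 0.7855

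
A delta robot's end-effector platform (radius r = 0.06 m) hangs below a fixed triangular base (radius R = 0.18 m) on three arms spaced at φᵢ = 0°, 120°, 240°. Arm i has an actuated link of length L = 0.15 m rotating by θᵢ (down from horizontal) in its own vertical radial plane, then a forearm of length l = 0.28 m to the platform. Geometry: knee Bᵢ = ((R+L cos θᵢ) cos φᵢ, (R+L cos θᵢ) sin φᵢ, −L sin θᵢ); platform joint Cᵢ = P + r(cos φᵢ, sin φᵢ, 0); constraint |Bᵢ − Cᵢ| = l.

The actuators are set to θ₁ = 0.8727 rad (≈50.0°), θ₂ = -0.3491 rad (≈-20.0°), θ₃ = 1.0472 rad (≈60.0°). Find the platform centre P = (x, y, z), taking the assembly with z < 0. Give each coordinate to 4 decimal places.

S1 = (0.2164·cos0.0°, 0.2164·sin0.0°, -0.1149) = (0.2164, 0.0000, -0.1149)
arm 2 at φ=120.0°: ρ2 = 0.2610;  S2 = (-0.1305, 0.2260, 0.0513)
φ3=240.0°: virtual centre (-0.0975, -0.1689, -0.1299), radius l
subtract pairs → two planes through P
plane₁₂: -0.6938x+0.4520y+0.3324z = 0.0107
det = 0.5181;  x = -0.0025+0.1906z,  y = 0.0198+-0.4430z
sphere 1 gives Az²+Bz+C=0 with A=1.2326, B=0.1288, C=-0.0169;  B²−4AC=0.0998;  roots -0.1804, 0.0759;  negative root z = -0.1804
x = -0.0369, y = 0.0998

(-0.0369, 0.0998, -0.1804)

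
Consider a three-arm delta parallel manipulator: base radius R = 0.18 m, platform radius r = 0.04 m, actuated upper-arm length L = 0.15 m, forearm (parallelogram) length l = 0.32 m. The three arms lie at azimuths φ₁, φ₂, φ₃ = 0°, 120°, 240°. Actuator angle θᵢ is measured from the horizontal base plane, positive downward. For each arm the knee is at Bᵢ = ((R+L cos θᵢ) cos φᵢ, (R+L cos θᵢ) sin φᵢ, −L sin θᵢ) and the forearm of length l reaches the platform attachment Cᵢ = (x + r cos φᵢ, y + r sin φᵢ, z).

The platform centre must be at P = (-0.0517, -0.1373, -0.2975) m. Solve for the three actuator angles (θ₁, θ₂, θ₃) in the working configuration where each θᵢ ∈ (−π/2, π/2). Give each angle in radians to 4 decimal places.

rotate P by −φ1: (-0.0517, -0.1373, -0.2975)
  A cos θ + B sin θ = C:  0.1917·cos θ + -0.2975·sin θ = -0.2140
  √(A²+B²)=0.3539;  θ1 = -0.9984+2.2202 ≈ 1.2218
φ2=120.0° → target in arm frame (-0.0931, 0.1134)
  e−x'=0.2331;  (l²−L²−(e−x')²−y'²−z²)/2L = -0.2526
  √(A²+B²)=0.3779;  θ2 = -0.9063+2.3029 ≈ 1.3967
φ3=240.0° → target in arm frame (0.1448, 0.0239)
  e−x'=-0.0048;  (l²−L²−(e−x')²−y'²−z²)/2L = -0.0307
  θ3 = atan2(B,A) + arccos(C/0.2975) = 0.0873

θ₁ = 1.2218, θ₂ = 1.3967, θ₃ = 0.0873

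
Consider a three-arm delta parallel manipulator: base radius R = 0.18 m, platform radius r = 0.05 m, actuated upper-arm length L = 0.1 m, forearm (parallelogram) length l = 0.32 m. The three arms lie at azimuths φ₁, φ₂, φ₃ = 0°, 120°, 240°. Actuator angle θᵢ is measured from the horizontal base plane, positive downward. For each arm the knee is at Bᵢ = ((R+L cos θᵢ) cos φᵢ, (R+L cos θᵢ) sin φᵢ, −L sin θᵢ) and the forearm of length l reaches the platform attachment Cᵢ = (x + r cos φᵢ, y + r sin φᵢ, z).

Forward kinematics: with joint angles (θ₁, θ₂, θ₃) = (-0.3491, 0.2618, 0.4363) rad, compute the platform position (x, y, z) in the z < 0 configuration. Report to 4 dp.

(0.0475, 0.0122, -0.2325)

arm 1 at φ=0.0°: ρ1 = 0.2240;  O1 = (0.2240, 0.0000, 0.0342)
φ2=120.0°: virtual centre (-0.1133, 0.1962, -0.0259), radius l
φ3=240.0°: virtual centre (-0.1103, -0.1911, -0.0423), radius l
subtract pairs → two planes through P
linear system: -0.6745x+0.3925y = 0.0007−-0.1202z; -0.6686x+-0.3821y = -0.0009−-0.1529z
Cramer: x(z) = 0.0002-0.2037z;  y(z) = 0.0020-0.0439z
into |P−O₁|² = l²: 1.0434z² + 0.0226z + -0.0511 = 0;  Δ = 0.2139;  z = -0.2325 or 0.2108 → z<0 root = -0.2325
x = 0.0475, y = 0.0122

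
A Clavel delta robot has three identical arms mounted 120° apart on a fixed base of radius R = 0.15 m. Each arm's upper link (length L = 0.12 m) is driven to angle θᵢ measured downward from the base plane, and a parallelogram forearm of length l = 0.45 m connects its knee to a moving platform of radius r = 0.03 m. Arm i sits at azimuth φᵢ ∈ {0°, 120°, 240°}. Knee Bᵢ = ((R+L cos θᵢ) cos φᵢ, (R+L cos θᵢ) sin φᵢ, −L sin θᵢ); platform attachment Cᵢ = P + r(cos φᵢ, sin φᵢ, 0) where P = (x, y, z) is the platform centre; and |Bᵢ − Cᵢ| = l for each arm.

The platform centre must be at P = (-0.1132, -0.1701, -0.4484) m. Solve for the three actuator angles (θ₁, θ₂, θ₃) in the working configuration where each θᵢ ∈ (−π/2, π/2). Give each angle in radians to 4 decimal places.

rotate P by −φ1: (-0.1132, -0.1701, -0.4484)
  e−x'=0.2332;  (l²−L²−(e−x')²−y'²−z²)/2L = -0.4012
  θ1 = atan2(B,A) + arccos(C/0.5054) = 1.3965
rotate P by −φ2: (-0.0907, 0.1831, -0.4484)
  e−x'=0.2107;  (l²−L²−(e−x')²−y'²−z²)/2L = -0.3787
  θ2 = atan2(B,A) + arccos(C/0.4954) = 1.3093
φ3=240.0° → target in arm frame (0.2039, -0.0130)
  e−x'=-0.0839;  (l²−L²−(e−x')²−y'²−z²)/2L = -0.0841
  γ=atan2(-0.4484,-0.0839)=-1.7558;  ψ=arccos(-0.1842)=1.7561;  θ3=γ+ψ≈0.0003

θ₁ = 1.3965, θ₂ = 1.3093, θ₃ = 0.0003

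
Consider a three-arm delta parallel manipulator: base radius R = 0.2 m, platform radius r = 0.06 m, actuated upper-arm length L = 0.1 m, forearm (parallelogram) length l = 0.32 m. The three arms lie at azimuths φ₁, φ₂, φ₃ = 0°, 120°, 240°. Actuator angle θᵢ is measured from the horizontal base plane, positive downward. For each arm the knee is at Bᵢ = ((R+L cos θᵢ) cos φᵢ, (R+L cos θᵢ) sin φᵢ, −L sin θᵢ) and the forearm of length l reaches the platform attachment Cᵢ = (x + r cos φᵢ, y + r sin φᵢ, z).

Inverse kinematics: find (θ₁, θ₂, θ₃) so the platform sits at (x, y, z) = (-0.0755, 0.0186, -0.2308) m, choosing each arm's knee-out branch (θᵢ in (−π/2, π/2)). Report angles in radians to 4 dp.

arm 1 (φ=0.0°): x'=-0.0755, y'=0.0186
  A=0.2155, B=-0.2308, C=(l²−L²−A²−y'²−z²)/(2L)=-0.0383
  √(A²+B²)=0.3158;  θ1 = -0.8197+1.6923 ≈ 0.8726
φ2=120.0° → target in arm frame (0.0539, 0.0561)
  e−x'=0.0861;  (l²−L²−(e−x')²−y'²−z²)/2L = 0.1428
  √(A²+B²)=0.2464;  θ2 = -1.2136+0.9524 ≈ -0.2612
φ3=240.0° → target in arm frame (0.0216, -0.0747)
  A=0.1184, B=-0.2308, C=(l²−L²−A²−y'²−z²)/(2L)=0.0977
  √(A²+B²)=0.2594;  θ3 = -1.0969+1.1845 ≈ 0.0875

θ₁ = 0.8726, θ₂ = -0.2612, θ₃ = 0.0875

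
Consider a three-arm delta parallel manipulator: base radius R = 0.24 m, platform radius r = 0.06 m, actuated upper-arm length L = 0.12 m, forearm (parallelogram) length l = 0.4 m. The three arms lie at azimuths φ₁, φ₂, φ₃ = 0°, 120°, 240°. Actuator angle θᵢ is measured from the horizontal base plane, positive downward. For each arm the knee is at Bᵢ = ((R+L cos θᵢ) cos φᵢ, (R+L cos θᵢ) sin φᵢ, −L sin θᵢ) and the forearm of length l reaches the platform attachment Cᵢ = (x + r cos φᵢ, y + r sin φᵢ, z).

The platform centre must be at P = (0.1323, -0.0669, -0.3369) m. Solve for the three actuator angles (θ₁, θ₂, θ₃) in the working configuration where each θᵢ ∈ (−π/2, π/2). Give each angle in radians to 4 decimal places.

θ₁ = -0.1750, θ₂ = 1.3962, θ₃ = 0.7854

rotate P by −φ1: (0.1323, -0.0669, -0.3369)
  e−x'=0.0477;  (l²−L²−(e−x')²−y'²−z²)/2L = 0.1056
  √(A²+B²)=0.3403;  θ1 = -1.4301+1.2552 ≈ -0.1750
rotate P by −φ2: (-0.1241, -0.0811, -0.3369)
  A cos θ + B sin θ = C:  0.3041·cos θ + -0.3369·sin θ = -0.2790
  θ2 = atan2(B,A) + arccos(C/0.4538) = 1.3962
φ3=240.0° → target in arm frame (-0.0082, 0.1480)
  e−x'=0.1882;  (l²−L²−(e−x')²−y'²−z²)/2L = -0.1052
  θ3 = atan2(B,A) + arccos(C/0.3859) = 0.7854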